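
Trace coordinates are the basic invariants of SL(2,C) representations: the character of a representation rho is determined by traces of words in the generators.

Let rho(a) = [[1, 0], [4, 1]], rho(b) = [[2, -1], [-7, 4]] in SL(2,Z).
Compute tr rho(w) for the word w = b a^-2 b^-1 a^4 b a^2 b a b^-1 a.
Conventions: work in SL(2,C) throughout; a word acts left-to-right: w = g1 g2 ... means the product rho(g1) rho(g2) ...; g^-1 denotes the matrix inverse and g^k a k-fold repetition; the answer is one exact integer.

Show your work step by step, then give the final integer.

3342

rho(b) = [[2, -1], [-7, 4]]
... * rho(a^-1) = [[1, 0], [-4, 1]]  ->  [[6, -1], [-23, 4]]
... * rho(a^-1) = [[1, 0], [-4, 1]]  ->  [[10, -1], [-39, 4]]
... * rho(b^-1) = [[4, 1], [7, 2]]  ->  [[33, 8], [-128, -31]]
... * rho(a) = [[1, 0], [4, 1]]  ->  [[65, 8], [-252, -31]]
... * rho(a) = [[1, 0], [4, 1]]  ->  [[97, 8], [-376, -31]]
... * rho(a) = [[1, 0], [4, 1]]  ->  [[129, 8], [-500, -31]]
... * rho(a) = [[1, 0], [4, 1]]  ->  [[161, 8], [-624, -31]]
... * rho(b) = [[2, -1], [-7, 4]]  ->  [[266, -129], [-1031, 500]]
... * rho(a) = [[1, 0], [4, 1]]  ->  [[-250, -129], [969, 500]]
... * rho(a) = [[1, 0], [4, 1]]  ->  [[-766, -129], [2969, 500]]
... * rho(b) = [[2, -1], [-7, 4]]  ->  [[-629, 250], [2438, -969]]
... * rho(a) = [[1, 0], [4, 1]]  ->  [[371, 250], [-1438, -969]]
... * rho(b^-1) = [[4, 1], [7, 2]]  ->  [[3234, 871], [-12535, -3376]]
... * rho(a) = [[1, 0], [4, 1]]  ->  [[6718, 871], [-26039, -3376]]
tr = 6718 + -3376 = 3342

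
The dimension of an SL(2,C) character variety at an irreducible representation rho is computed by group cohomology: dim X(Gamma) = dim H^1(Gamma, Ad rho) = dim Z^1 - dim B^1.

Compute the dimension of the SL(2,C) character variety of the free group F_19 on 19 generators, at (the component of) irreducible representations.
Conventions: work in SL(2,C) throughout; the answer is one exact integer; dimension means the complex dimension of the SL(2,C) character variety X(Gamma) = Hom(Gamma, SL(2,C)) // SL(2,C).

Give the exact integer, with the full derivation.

The free group F_19: 19 generators, no relators.
A cocycle picks one sl_2 vector per generator freely, giving dim Z^1 = 3*19 = 57.
dim B^1 = 3: the coboundary map is injective because an irreducible image has centralizer 0 in sl_2.
dim X = dim H^1 = dim Z^1 - dim B^1 = 57 - 3 = 54.

54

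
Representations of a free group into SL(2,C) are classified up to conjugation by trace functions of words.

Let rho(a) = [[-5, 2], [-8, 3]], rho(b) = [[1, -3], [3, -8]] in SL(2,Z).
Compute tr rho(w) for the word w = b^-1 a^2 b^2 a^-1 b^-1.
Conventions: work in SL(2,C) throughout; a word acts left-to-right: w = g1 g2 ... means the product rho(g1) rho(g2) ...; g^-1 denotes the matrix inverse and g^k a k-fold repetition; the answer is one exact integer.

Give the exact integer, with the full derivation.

-3530

rho(b^-1) = [[-8, 3], [-3, 1]]
... * rho(a) = [[-5, 2], [-8, 3]]  ->  [[16, -7], [7, -3]]
... * rho(a) = [[-5, 2], [-8, 3]]  ->  [[-24, 11], [-11, 5]]
... * rho(b) = [[1, -3], [3, -8]]  ->  [[9, -16], [4, -7]]
... * rho(b) = [[1, -3], [3, -8]]  ->  [[-39, 101], [-17, 44]]
... * rho(a^-1) = [[3, -2], [8, -5]]  ->  [[691, -427], [301, -186]]
... * rho(b^-1) = [[-8, 3], [-3, 1]]  ->  [[-4247, 1646], [-1850, 717]]
tr = -4247 + 717 = -3530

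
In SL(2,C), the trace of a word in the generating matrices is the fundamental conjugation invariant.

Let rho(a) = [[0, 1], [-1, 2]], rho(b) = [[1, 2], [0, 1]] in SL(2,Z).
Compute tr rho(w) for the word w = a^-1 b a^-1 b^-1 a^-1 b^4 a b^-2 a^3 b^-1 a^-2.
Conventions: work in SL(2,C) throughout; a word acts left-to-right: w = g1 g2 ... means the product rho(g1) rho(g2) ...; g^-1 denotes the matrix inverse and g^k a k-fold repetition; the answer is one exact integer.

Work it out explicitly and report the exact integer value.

rho(a^-1) = [[2, -1], [1, 0]]
... * rho(b) = [[1, 2], [0, 1]]  ->  [[2, 3], [1, 2]]
... * rho(a^-1) = [[2, -1], [1, 0]]  ->  [[7, -2], [4, -1]]
... * rho(b^-1) = [[1, -2], [0, 1]]  ->  [[7, -16], [4, -9]]
... * rho(a^-1) = [[2, -1], [1, 0]]  ->  [[-2, -7], [-1, -4]]
... * rho(b) = [[1, 2], [0, 1]]  ->  [[-2, -11], [-1, -6]]
... * rho(b) = [[1, 2], [0, 1]]  ->  [[-2, -15], [-1, -8]]
... * rho(b) = [[1, 2], [0, 1]]  ->  [[-2, -19], [-1, -10]]
... * rho(b) = [[1, 2], [0, 1]]  ->  [[-2, -23], [-1, -12]]
... * rho(a) = [[0, 1], [-1, 2]]  ->  [[23, -48], [12, -25]]
... * rho(b^-1) = [[1, -2], [0, 1]]  ->  [[23, -94], [12, -49]]
... * rho(b^-1) = [[1, -2], [0, 1]]  ->  [[23, -140], [12, -73]]
... * rho(a) = [[0, 1], [-1, 2]]  ->  [[140, -257], [73, -134]]
... * rho(a) = [[0, 1], [-1, 2]]  ->  [[257, -374], [134, -195]]
... * rho(a) = [[0, 1], [-1, 2]]  ->  [[374, -491], [195, -256]]
... * rho(b^-1) = [[1, -2], [0, 1]]  ->  [[374, -1239], [195, -646]]
... * rho(a^-1) = [[2, -1], [1, 0]]  ->  [[-491, -374], [-256, -195]]
... * rho(a^-1) = [[2, -1], [1, 0]]  ->  [[-1356, 491], [-707, 256]]
tr = -1356 + 256 = -1100

-1100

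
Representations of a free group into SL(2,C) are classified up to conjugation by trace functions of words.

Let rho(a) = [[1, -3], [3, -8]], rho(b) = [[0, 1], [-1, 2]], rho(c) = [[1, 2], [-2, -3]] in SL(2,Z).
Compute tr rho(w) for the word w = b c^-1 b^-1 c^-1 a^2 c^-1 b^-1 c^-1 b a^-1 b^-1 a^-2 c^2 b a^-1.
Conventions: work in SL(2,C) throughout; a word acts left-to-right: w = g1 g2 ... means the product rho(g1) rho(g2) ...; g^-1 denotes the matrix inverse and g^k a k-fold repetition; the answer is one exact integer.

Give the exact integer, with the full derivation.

-29058037

rho(b) = [[0, 1], [-1, 2]]
... * rho(c^-1) = [[-3, -2], [2, 1]]  ->  [[2, 1], [7, 4]]
... * rho(b^-1) = [[2, -1], [1, 0]]  ->  [[5, -2], [18, -7]]
... * rho(c^-1) = [[-3, -2], [2, 1]]  ->  [[-19, -12], [-68, -43]]
... * rho(a) = [[1, -3], [3, -8]]  ->  [[-55, 153], [-197, 548]]
... * rho(a) = [[1, -3], [3, -8]]  ->  [[404, -1059], [1447, -3793]]
... * rho(c^-1) = [[-3, -2], [2, 1]]  ->  [[-3330, -1867], [-11927, -6687]]
... * rho(b^-1) = [[2, -1], [1, 0]]  ->  [[-8527, 3330], [-30541, 11927]]
... * rho(c^-1) = [[-3, -2], [2, 1]]  ->  [[32241, 20384], [115477, 73009]]
... * rho(b) = [[0, 1], [-1, 2]]  ->  [[-20384, 73009], [-73009, 261495]]
... * rho(a^-1) = [[-8, 3], [-3, 1]]  ->  [[-55955, 11857], [-200413, 42468]]
... * rho(b^-1) = [[2, -1], [1, 0]]  ->  [[-100053, 55955], [-358358, 200413]]
... * rho(a^-1) = [[-8, 3], [-3, 1]]  ->  [[632559, -244204], [2265625, -874661]]
... * rho(a^-1) = [[-8, 3], [-3, 1]]  ->  [[-4327860, 1653473], [-15501017, 5922214]]
... * rho(c) = [[1, 2], [-2, -3]]  ->  [[-7634806, -13616139], [-27345445, -48768676]]
... * rho(c) = [[1, 2], [-2, -3]]  ->  [[19597472, 25578805], [70191907, 91615138]]
... * rho(b) = [[0, 1], [-1, 2]]  ->  [[-25578805, 70755082], [-91615138, 253422183]]
... * rho(a^-1) = [[-8, 3], [-3, 1]]  ->  [[-7634806, -5981333], [-27345445, -21423231]]
tr = -7634806 + -21423231 = -29058037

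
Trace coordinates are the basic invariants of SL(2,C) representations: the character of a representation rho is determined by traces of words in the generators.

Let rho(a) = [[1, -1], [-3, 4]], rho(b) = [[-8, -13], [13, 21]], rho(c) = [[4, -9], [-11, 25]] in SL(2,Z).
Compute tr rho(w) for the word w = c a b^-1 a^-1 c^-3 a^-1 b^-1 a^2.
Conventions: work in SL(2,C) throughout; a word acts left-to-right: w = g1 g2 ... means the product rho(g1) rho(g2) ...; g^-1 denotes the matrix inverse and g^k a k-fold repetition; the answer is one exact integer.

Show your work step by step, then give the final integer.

rho(c) = [[4, -9], [-11, 25]]
... * rho(a) = [[1, -1], [-3, 4]]  ->  [[31, -40], [-86, 111]]
... * rho(b^-1) = [[21, 13], [-13, -8]]  ->  [[1171, 723], [-3249, -2006]]
... * rho(a^-1) = [[4, 1], [3, 1]]  ->  [[6853, 1894], [-19014, -5255]]
... * rho(c^-1) = [[25, 9], [11, 4]]  ->  [[192159, 69253], [-533155, -192146]]
... * rho(c^-1) = [[25, 9], [11, 4]]  ->  [[5565758, 2006443], [-15442481, -5566979]]
... * rho(c^-1) = [[25, 9], [11, 4]]  ->  [[161214823, 58117594], [-447298794, -161250245]]
... * rho(a^-1) = [[4, 1], [3, 1]]  ->  [[819212074, 219332417], [-2272945911, -608549039]]
... * rho(b^-1) = [[21, 13], [-13, -8]]  ->  [[14352132133, 8895097626], [-39820726624, -24679904531]]
... * rho(a) = [[1, -1], [-3, 4]]  ->  [[-12333160745, 21228258371], [34218986969, -58898891500]]
... * rho(a) = [[1, -1], [-3, 4]]  ->  [[-76017935858, 97246194229], [210915661469, -269814552969]]
tr = -76017935858 + -269814552969 = -345832488827

-345832488827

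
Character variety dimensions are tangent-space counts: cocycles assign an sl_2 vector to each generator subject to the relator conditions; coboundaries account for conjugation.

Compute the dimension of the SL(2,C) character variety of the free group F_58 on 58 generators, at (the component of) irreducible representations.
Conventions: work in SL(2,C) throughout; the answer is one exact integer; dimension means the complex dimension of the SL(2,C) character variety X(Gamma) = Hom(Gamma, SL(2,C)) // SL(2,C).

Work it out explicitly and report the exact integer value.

171

Here Gamma is free of rank 58 — no relator constrains a cocycle.
A cocycle picks one sl_2 vector per generator freely, giving dim Z^1 = 3*58 = 174.
At an irreducible rho the centralizer of the image in sl_2 is 0, so the coboundary map sl_2 -> Z^1 is injective: dim B^1 = 3.
dim H^1 = 174 - 3 = 171, which is dim X.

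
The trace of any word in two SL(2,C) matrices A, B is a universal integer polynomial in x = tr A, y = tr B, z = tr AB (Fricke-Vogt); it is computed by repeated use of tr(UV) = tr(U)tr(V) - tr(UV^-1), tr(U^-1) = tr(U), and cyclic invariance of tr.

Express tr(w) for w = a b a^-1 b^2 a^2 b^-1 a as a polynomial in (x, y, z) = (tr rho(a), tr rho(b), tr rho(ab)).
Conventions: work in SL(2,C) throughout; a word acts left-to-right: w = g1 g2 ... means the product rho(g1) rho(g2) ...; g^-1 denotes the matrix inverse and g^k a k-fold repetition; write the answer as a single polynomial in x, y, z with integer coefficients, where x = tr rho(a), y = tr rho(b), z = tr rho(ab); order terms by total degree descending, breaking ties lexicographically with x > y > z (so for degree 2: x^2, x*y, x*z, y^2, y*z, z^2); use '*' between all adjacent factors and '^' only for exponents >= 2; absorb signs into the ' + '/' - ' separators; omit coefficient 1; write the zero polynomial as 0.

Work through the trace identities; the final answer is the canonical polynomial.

reduce: trace(a b a) = trace(a)*trace(b a) - trace(b) = x*z - y
so trace(a^3 b) = trace(a)*trace(a b a) - trace(a b) = x^2*z - x*y - z
trace(a^2) = trace(a)*trace(a) - trace(1) = x^2 - 2
reduce: trace(a^3) = trace(a)*trace(a^2) - trace(a) = x^3 - 3*x
reduce: trace(a b^2 a^2) = trace(b)*trace(a^3 b) - trace(a^3) = x^2*y*z - x^3 - x*y^2 - y*z + 3*x
trace(a b^2 a) = trace(b)*trace(a^2 b) - trace(a^2) = x*y*z - x^2 - y^2 + 2
reduce: trace(b a^4 b) = trace(a)*trace(a b^2 a^2) - trace(a b^2 a) = x^3*y*z - x^4 - x^2*y^2 - 2*x*y*z + 4*x^2 + y^2 - 2
reduce: trace(b a^4) = trace(a)*trace(a b a^2) - trace(a b a) = x^3*z - x^2*y - 2*x*z + y
trace(b^2 a^4 b) = trace(b)*trace(b a^4 b) - trace(b a^4) = x^3*y^2*z - x^4*y - x^2*y^3 - x^3*z - 2*x*y^2*z + 5*x^2*y + y^3 + 2*x*z - 3*y
reduce: trace(b a b a) = trace(a b)*trace(a b) - trace(1) = z^2 - 2
trace(b a b) = trace(b)*trace(a b) - trace(a) = y*z - x
so trace(b a b a^2) = trace(a)*trace(b a b a) - trace(b a b) = x*z^2 - y*z - x
reduce: trace(b a b a^3) = trace(a)*trace(b a b a^2) - trace(b a b a) = x^2*z^2 - x*y*z - x^2 - z^2 + 2
trace(a^4 b a b) = trace(a)*trace(b a b a^3) - trace(b a b a^2) = x^3*z^2 - x^2*y*z - x^3 - 2*x*z^2 + y*z + 3*x
trace(a^4 b a) = trace(a)*trace(a^2 b a^2) - trace(a^2 b a) = x^4*z - x^3*y - 3*x^2*z + 2*x*y + z
trace(b^2 a^4 b a) = trace(b)*trace(a^4 b a b) - trace(a^4 b a) = x^3*y*z^2 - x^4*z - x^2*y^2*z - 2*x*y*z^2 + 3*x^2*z + y^2*z + x*y - z
reduce: trace(a^2 b a^-1 b^2 a^2) = trace(b^2 a^4 b)*trace(a) - trace(b^2 a^4 b a) = x^4*y^2*z - x^5*y - x^3*y^3 - x^3*y*z^2 - x^2*y^2*z + 5*x^3*y + x*y^3 + 2*x*y*z^2 - x^2*z - y^2*z - 4*x*y + z
trace(b^2 a b a) = trace(b)*trace(a b a b) - trace(a b a) = y*z^2 - x*z - y
reduce: trace(b^2 a b) = trace(b)*trace(a b^2) - trace(a b) = y^2*z - x*y - z
trace(b a b a^2 b) = trace(a)*trace(b^2 a b a) - trace(b^2 a b) = x*y*z^2 - x^2*z - y^2*z + z
so trace(b a^2 b^3 a) = trace(b)*trace(b a b a^2 b) - trace(b a b a^2) = x*y^2*z^2 - x^2*y*z - y^3*z - x*z^2 + 2*y*z + x
trace(b^4 a) = trace(b)*trace(a b^3) - trace(a b^2) = y^3*z - x*y^2 - 2*y*z + x
trace(b^2) = trace(b)*trace(b) - trace(1) = y^2 - 2
reduce: trace(b^3) = trace(b)*trace(b^2) - trace(b) = y^3 - 3*y
trace(b^4) = trace(b)*trace(b^3) - trace(b^2) = y^4 - 4*y^2 + 2
trace(b a^2 b^3) = trace(a)*trace(b^4 a) - trace(b^4) = x*y^3*z - x^2*y^2 - y^4 - 2*x*y*z + x^2 + 4*y^2 - 2
so trace(b^2 a^2 b a^2 b) = trace(a)*trace(b a^2 b^3 a) - trace(b a^2 b^3) = x^2*y^2*z^2 - x^3*y*z - 2*x*y^3*z + x^2*y^2 - x^2*z^2 + y^4 + 4*x*y*z - 4*y^2 + 2
so trace(b a b a b a) = trace(b a b a)*trace(b a) - trace(a b) = z^3 - 3*z
trace(a^2 b a b a b) = trace(a)*trace(b a b a b a) - trace(b a b a b) = x*z^3 - y*z^2 - 2*x*z + y
reduce: trace(b a b^2 a^2 b a) = trace(b)*trace(a^2 b a b a b) - trace(a^2 b a b a) = x*y*z^3 - x^2*z^2 - y^2*z^2 - x*y*z + x^2 + y^2 + z^2 - 2
so trace(a b^2 a^2 b) = trace(a)*trace(b a b^2 a) - trace(b a b^2) = x*y*z^2 - x^2*z - y^2*z + z
trace(b a b^2 a^2 b) = trace(b)*trace(a b^2 a^2 b) - trace(a b^2 a^2) = x*y^2*z^2 - 2*x^2*y*z - y^3*z + x^3 + x*y^2 + 2*y*z - 3*x
trace(b^2 a^2 b a^2 b a) = trace(a)*trace(b a b^2 a^2 b a) - trace(b a b^2 a^2 b) = x^2*y*z^3 - x^3*z^2 - 2*x*y^2*z^2 + x^2*y*z + y^3*z + x*z^2 - 2*y*z + x
so trace(a^2 b a^-1 b^2 a^2 b) = trace(b^2 a^2 b a^2 b)*trace(a) - trace(b^2 a^2 b a^2 b a) = x^3*y^2*z^2 - x^4*y*z - 2*x^2*y^3*z - x^2*y*z^3 + x^3*y^2 + x*y^4 + 2*x*y^2*z^2 + 3*x^2*y*z - y^3*z - 4*x*y^2 - x*z^2 + 2*y*z + x
trace(a b a^-1 b^2 a^2 b^-1 a) = trace(a^2 b a^-1 b^2 a^2)*trace(b) - trace(a^2 b a^-1 b^2 a^2 b) = x^4*y^3*z - x^5*y^2 - x^3*y^4 - 2*x^3*y^2*z^2 + x^4*y*z + x^2*y^3*z + x^2*y*z^3 + 4*x^3*y^2 - 4*x^2*y*z + x*z^2 - y*z - x

x^4*y^3*z - x^5*y^2 - x^3*y^4 - 2*x^3*y^2*z^2 + x^4*y*z + x^2*y^3*z + x^2*y*z^3 + 4*x^3*y^2 - 4*x^2*y*z + x*z^2 - y*z - x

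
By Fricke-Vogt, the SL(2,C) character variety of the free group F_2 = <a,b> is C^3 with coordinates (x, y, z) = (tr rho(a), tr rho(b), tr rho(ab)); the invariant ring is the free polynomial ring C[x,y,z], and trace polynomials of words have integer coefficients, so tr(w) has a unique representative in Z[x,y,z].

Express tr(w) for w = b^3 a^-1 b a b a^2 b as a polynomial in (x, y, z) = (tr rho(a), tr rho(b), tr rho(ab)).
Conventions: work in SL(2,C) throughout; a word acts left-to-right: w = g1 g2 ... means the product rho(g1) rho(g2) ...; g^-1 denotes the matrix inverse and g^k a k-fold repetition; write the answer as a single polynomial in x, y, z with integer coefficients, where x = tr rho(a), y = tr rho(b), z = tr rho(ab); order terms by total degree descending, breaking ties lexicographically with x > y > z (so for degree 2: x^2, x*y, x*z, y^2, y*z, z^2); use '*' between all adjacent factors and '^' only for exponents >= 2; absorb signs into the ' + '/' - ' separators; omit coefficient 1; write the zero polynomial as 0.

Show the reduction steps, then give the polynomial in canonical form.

reduce: tr(a b a b) = tr(a b) * tr(a b) - tr(1)   [split at a repeated a] = z^2 - 2
tr(a b a) = tr(a) * tr(b a) - tr(b)   [square of a] = x*z - y
so tr(b^2 a b a) = tr(b) * tr(a b a b) - tr(a b a)   [square of b] = y*z^2 - x*z - y
reduce: tr(b a b) = tr(b) * tr(a b) - tr(a)   [square of b] = y*z - x
so tr(b^2 a b) = tr(b) * tr(b a b) - tr(b a)   [square of b] = y^2*z - x*y - z
reduce: tr(b a b a^2 b) = tr(a) * tr(b^2 a b a) - tr(b^2 a b)   [square of a] = x*y*z^2 - x^2*z - y^2*z + z
tr(b a b a^2) = tr(a) * tr(b a b a) - tr(b a b)   [square of a] = x*z^2 - y*z - x
reduce: tr(a b a^2 b^3) = tr(b) * tr(b a b a^2 b) - tr(b a b a^2)   [square of b] = x*y^2*z^2 - x^2*y*z - y^3*z - x*z^2 + 2*y*z + x
tr(b a b a^2 b^3) = tr(b) * tr(a b a^2 b^3) - tr(a b a^2 b^2)   [square of b] = x*y^3*z^2 - x^2*y^2*z - y^4*z - 2*x*y*z^2 + x^2*z + 3*y^2*z + x*y - z
so tr(b a b a^2 b^4) = tr(b) * tr(b a b a^2 b^3) - tr(b a b a^2 b^2)   [square of b] = x*y^4*z^2 - x^2*y^3*z - y^5*z - 3*x*y^2*z^2 + 2*x^2*y*z + 4*y^3*z + x*y^2 + x*z^2 - 3*y*z - x
tr(a b a b a b) = tr(b a b a) * tr(b a) - tr(a b)   [split at a repeated b] = z^3 - 3*z
tr(a b a b a b^2) = tr(b) * tr(a b a b a b) - tr(a b a b a)   [square of b] = y*z^3 - x*z^2 - 2*y*z + x
tr(b a b a b a b^2) = tr(b) * tr(a b a b a b^2) - tr(a b a b a b)   [square of b] = y^2*z^3 - x*y*z^2 - 2*y^2*z - z^3 + x*y + 3*z
tr(b^4 a b a b a) = tr(b) * tr(b a b a b a b^2) - tr(b a b a b a b)   [square of b] = y^3*z^3 - x*y^2*z^2 - 2*y^3*z - 2*y*z^3 + x*y^2 + x*z^2 + 5*y*z - x
so tr(b a b a b^2) = tr(b) * tr(b a b a b) - tr(b a b a)   [square of b] = y^2*z^2 - x*y*z - y^2 - z^2 + 2
reduce: tr(b^3 a b a b) = tr(b) * tr(b a b a b^2) - tr(b a b a b)   [square of b] = y^3*z^2 - x*y^2*z - y^3 - 2*y*z^2 + x*z + 3*y
so tr(b^4 a b a b) = tr(b) * tr(b^3 a b a b) - tr(b^3 a b a)   [square of b] = y^4*z^2 - x*y^3*z - y^4 - 3*y^2*z^2 + 2*x*y*z + 4*y^2 + z^2 - 2
so tr(b a b a^2 b^4 a) = tr(a) * tr(b^4 a b a b a) - tr(b^4 a b a b)   [square of a] = x*y^3*z^3 - x^2*y^2*z^2 - y^4*z^2 - x*y^3*z - 2*x*y*z^3 + x^2*y^2 + x^2*z^2 + y^4 + 3*y^2*z^2 + 3*x*y*z - x^2 - 4*y^2 - z^2 + 2
tr(b^3 a^-1 b a b a^2 b) = tr(b a b a^2 b^4) * tr(a) - tr(b a b a^2 b^4 a)   [inverse elimination on a] = x^2*y^4*z^2 - x^3*y^3*z - x*y^5*z - x*y^3*z^3 - 2*x^2*y^2*z^2 + y^4*z^2 + 2*x^3*y*z + 5*x*y^3*z + 2*x*y*z^3 - y^4 - 3*y^2*z^2 - 6*x*y*z + 4*y^2 + z^2 - 2

x^2*y^4*z^2 - x^3*y^3*z - x*y^5*z - x*y^3*z^3 - 2*x^2*y^2*z^2 + y^4*z^2 + 2*x^3*y*z + 5*x*y^3*z + 2*x*y*z^3 - y^4 - 3*y^2*z^2 - 6*x*y*z + 4*y^2 + z^2 - 2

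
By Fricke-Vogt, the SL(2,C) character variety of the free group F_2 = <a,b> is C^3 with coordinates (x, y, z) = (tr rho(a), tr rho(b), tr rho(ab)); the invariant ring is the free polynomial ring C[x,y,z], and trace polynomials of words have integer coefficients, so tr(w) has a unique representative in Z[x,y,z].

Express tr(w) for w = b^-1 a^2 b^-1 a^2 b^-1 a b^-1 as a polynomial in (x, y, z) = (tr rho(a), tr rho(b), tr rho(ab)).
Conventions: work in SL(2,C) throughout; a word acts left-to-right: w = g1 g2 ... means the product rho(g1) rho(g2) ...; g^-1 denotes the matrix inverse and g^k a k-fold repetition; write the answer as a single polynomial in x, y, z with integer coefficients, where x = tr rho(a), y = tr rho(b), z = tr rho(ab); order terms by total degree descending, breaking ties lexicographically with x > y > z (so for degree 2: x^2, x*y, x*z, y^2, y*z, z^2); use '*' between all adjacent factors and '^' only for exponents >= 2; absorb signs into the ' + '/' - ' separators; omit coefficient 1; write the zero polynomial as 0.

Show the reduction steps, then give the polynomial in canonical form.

so trace(a^2) = trace(a) * trace(a) - trace(1)  (reduce the a square) = x^2 - 2
reduce: trace(a^3) = trace(a) * trace(a^2) - trace(a)  (reduce the a square) = x^3 - 3*x
trace(a^4) = trace(a) * trace(a^3) - trace(a^2)  (reduce the a square) = x^4 - 4*x^2 + 2
trace(a^5) = trace(a) * trace(a^4) - trace(a^3)  (reduce the a square) = x^5 - 5*x^3 + 5*x
trace(b a^2) = trace(a) * trace(b a) - trace(b)  (reduce the a square) = x*z - y
trace(b a^3) = trace(a) * trace(b a^2) - trace(b a)  (reduce the a square) = x^2*z - x*y - z
trace(b a^4) = trace(a) * trace(b a^3) - trace(b a^2)  (reduce the a square) = x^3*z - x^2*y - 2*x*z + y
reduce: trace(a^5 b) = trace(a) * trace(b a^4) - trace(b a^3)  (reduce the a square) = x^4*z - x^3*y - 3*x^2*z + 2*x*y + z
trace(a^3 b^-1 a^2) = trace(a^5) * trace(b) - trace(a^5 b)  (eliminate b^-1) = x^5*y - x^4*z - 4*x^3*y + 3*x^2*z + 3*x*y - z
reduce: trace(b a b a) = trace(b a) * trace(b a) - trace(1)  (split on b) = z^2 - 2
trace(b a b) = trace(b) * trace(a b) - trace(a)  (reduce the b square) = y*z - x
trace(b a^2 b a) = trace(a) * trace(b a b a) - trace(b a b)  (reduce the a square) = x*z^2 - y*z - x
trace(b^2) = trace(b) * trace(b) - trace(1)  (reduce the b square) = y^2 - 2
so trace(b a^2 b) = trace(a) * trace(b^2 a) - trace(b^2)  (reduce the a square) = x*y*z - x^2 - y^2 + 2
so trace(b a^2 b a^2) = trace(a) * trace(b a^2 b a) - trace(b a^2 b)  (reduce the a square) = x^2*z^2 - 2*x*y*z + y^2 - 2
trace(a^2 b a^3 b) = trace(a) * trace(b a^2 b a^2) - trace(b a^2 b a)  (reduce the a square) = x^3*z^2 - 2*x^2*y*z + x*y^2 - x*z^2 + y*z - x
reduce: trace(a^3 b^-1 a^2 b) = trace(a^2 b a^3) * trace(b) - trace(a^2 b a^3 b)  (eliminate b^-1) = x^4*y*z - x^3*y^2 - x^3*z^2 - x^2*y*z + x*y^2 + x*z^2 + x
trace(a^2 b^-1 a^3 b^-1) = trace(a^3 b^-1 a^2) * trace(b) - trace(a^3 b^-1 a^2 b)  (eliminate b^-1) = x^5*y^2 - 2*x^4*y*z - 3*x^3*y^2 + x^3*z^2 + 4*x^2*y*z + 2*x*y^2 - x*z^2 - y*z - x
so trace(a b^-2 a^2 b^-1 a^2) = trace(a^2 b^-1 a^3 b^-1) * trace(b) - trace(a^2 b^-1 a^3)  (eliminate b^-1) = x^5*y^3 - 2*x^4*y^2*z - x^5*y - 3*x^3*y^3 + x^3*y*z^2 + x^4*z + 4*x^2*y^2*z + 4*x^3*y + 2*x*y^3 - x*y*z^2 - 3*x^2*z - y^2*z - 4*x*y + z
reduce: trace(a^2 b a b a) = trace(a) * trace(b a b a^2) - trace(b a b a)  (reduce the a square) = x^2*z^2 - x*y*z - x^2 - z^2 + 2
so trace(a^4 b a b) = trace(a) * trace(a^2 b a b a) - trace(a^2 b a b)  (reduce the a square) = x^3*z^2 - x^2*y*z - x^3 - 2*x*z^2 + y*z + 3*x
reduce: trace(a^4 b a b^-1) = trace(a^4 b a) * trace(b) - trace(a^4 b a b)  (eliminate b^-1) = x^4*y*z - x^3*y^2 - x^3*z^2 - 2*x^2*y*z + x^3 + 2*x*y^2 + 2*x*z^2 - 3*x
so trace(a^2 b a b^-2 a^2) = trace(a^4 b a b^-1) * trace(b) - trace(a^4 b a)  (eliminate b^-1) = x^4*y^2*z - x^3*y^3 - x^3*y*z^2 - x^4*z - 2*x^2*y^2*z + 2*x^3*y + 2*x*y^3 + 2*x*y*z^2 + 3*x^2*z - 5*x*y - z
trace(b a b a b a) = trace(a b a b) * trace(a b) - trace(b a)  (split on a) = z^3 - 3*z
so trace(b a b a b) = trace(b) * trace(a b a b) - trace(a b a)  (reduce the b square) = y*z^2 - x*z - y
so trace(b a^2 b a b a) = trace(a) * trace(b a b a b a) - trace(b a b a b)  (reduce the a square) = x*z^3 - y*z^2 - 2*x*z + y
trace(b a^2 b a b) = trace(b) * trace(a^2 b a b) - trace(a^2 b a)  (reduce the b square) = x*y*z^2 - x^2*z - y^2*z + z
reduce: trace(a^2 b a^2 b a b) = trace(a) * trace(b a^2 b a b a) - trace(b a^2 b a b)  (reduce the a square) = x^2*z^3 - 2*x*y*z^2 - x^2*z + y^2*z + x*y - z
reduce: trace(a^2 b a^2 b a b^-1) = trace(a^2 b a^2 b a) * trace(b) - trace(a^2 b a^2 b a b)  (eliminate b^-1) = x^3*y*z^2 - 2*x^2*y^2*z - x^2*z^3 + x*y^3 + x*y*z^2 + x^2*z - 2*x*y + z
so trace(a^2 b a b^-2 a^2 b) = trace(a^2 b a^2 b a b^-1) * trace(b) - trace(a^2 b a^2 b a)  (eliminate b^-1) = x^3*y^2*z^2 - 2*x^2*y^3*z - x^2*y*z^3 - x^3*z^2 + x*y^4 + x*y^2*z^2 + 3*x^2*y*z - 3*x*y^2 + x*z^2 + x
trace(a b^-2 a^2 b^-1 a^2 b) = trace(a^2 b a b^-2 a^2) * trace(b) - trace(a^2 b a b^-2 a^2 b)  (eliminate b^-1) = x^4*y^3*z - x^3*y^4 - 2*x^3*y^2*z^2 - x^4*y*z + x^2*y*z^3 + 2*x^3*y^2 + x^3*z^2 + x*y^4 + x*y^2*z^2 - 2*x*y^2 - x*z^2 - y*z - x
trace(b^-1 a^2 b^-1 a^2 b^-1 a b^-1) = trace(a b^-2 a^2 b^-1 a^2) * trace(b) - trace(a b^-2 a^2 b^-1 a^2 b)  (eliminate b^-1) = x^5*y^4 - 3*x^4*y^3*z - x^5*y^2 - 2*x^3*y^4 + 3*x^3*y^2*z^2 + 2*x^4*y*z + 4*x^2*y^3*z - x^2*y*z^3 + 2*x^3*y^2 - x^3*z^2 + x*y^4 - 2*x*y^2*z^2 - 3*x^2*y*z - y^3*z - 2*x*y^2 + x*z^2 + 2*y*z + x

x^5*y^4 - 3*x^4*y^3*z - x^5*y^2 - 2*x^3*y^4 + 3*x^3*y^2*z^2 + 2*x^4*y*z + 4*x^2*y^3*z - x^2*y*z^3 + 2*x^3*y^2 - x^3*z^2 + x*y^4 - 2*x*y^2*z^2 - 3*x^2*y*z - y^3*z - 2*x*y^2 + x*z^2 + 2*y*z + x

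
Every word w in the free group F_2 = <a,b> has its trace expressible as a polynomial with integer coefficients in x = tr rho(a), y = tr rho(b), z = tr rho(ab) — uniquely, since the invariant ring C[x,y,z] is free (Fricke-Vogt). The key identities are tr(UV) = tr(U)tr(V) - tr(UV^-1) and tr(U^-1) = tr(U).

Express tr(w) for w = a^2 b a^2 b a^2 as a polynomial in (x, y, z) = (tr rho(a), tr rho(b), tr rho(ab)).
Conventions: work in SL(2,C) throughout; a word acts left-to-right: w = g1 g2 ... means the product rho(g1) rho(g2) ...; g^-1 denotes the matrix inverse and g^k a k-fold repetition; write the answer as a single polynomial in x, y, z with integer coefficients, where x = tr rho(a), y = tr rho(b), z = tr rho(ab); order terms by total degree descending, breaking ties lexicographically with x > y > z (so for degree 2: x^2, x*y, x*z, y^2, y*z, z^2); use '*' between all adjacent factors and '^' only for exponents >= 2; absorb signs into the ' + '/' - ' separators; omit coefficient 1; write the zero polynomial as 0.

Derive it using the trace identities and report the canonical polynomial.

trace(b a b a) = trace(a b)*trace(a b) - trace(1)  (split on a) = z^2 - 2
so trace(b a b) = trace(b)*trace(a b) - trace(a)  (reduce the b square) = y*z - x
reduce: trace(b a^2 b a) = trace(a)*trace(b a b a) - trace(b a b)  (reduce the a square) = x*z^2 - y*z - x
reduce: trace(a^2 b) = trace(a)*trace(b a) - trace(b)  (reduce the a square) = x*z - y
trace(a^2) = trace(a)*trace(a) - trace(1)  (reduce the a square) = x^2 - 2
so trace(b a^2 b) = trace(b)*trace(a^2 b) - trace(a^2)  (reduce the b square) = x*y*z - x^2 - y^2 + 2
trace(a b a^2 b a) = trace(a)*trace(b a^2 b a) - trace(b a^2 b)  (reduce the a square) = x^2*z^2 - 2*x*y*z + y^2 - 2
trace(b a^2 b a^3) = trace(a)*trace(a b a^2 b a) - trace(a b a^2 b)  (reduce the a square) = x^3*z^2 - 2*x^2*y*z + x*y^2 - x*z^2 + y*z - x
trace(a^2 b a^2 b a^2) = trace(a)*trace(b a^2 b a^3) - trace(b a^2 b a^2)  (reduce the a square) = x^4*z^2 - 2*x^3*y*z + x^2*y^2 - 2*x^2*z^2 + 3*x*y*z - x^2 - y^2 + 2

x^4*z^2 - 2*x^3*y*z + x^2*y^2 - 2*x^2*z^2 + 3*x*y*z - x^2 - y^2 + 2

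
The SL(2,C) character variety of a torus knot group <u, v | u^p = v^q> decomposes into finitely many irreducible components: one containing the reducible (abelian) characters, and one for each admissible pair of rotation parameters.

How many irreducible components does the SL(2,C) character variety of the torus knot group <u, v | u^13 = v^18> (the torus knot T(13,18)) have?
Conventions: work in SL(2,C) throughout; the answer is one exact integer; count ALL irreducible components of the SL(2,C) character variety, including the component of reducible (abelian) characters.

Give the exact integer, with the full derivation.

103

In the torus knot group T(13,18), u^13 = v^18 is central, so an irreducible representation sends it to +I or -I (Schur).
This locks tr(u) to 2*cos(pi*alpha/13), alpha in 1..12, and tr(v) to 2*cos(pi*beta/18), beta in 1..17, on each component of irreducible characters.
u^13 = (-1)^alpha I and v^18 = (-1)^beta I must agree, so alpha and beta have equal parity.
Enumerate parity-matched pairs: 6*9 odd-odd plus 6*8 even-even gives 102.
components with irreducible characters: 102; plus the single component of reducible (abelian) characters: total 103.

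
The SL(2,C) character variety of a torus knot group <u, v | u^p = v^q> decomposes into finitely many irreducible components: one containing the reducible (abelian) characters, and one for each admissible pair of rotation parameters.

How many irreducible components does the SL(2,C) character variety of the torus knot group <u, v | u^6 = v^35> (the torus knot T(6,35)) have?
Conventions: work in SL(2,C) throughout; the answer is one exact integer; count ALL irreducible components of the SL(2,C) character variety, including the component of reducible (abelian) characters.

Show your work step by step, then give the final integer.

86

Gamma = < u, v | u^6 = v^35 > (torus knot T(6,35)); the central element u^6 = v^35 acts as +I or -I in any irreducible SL(2,C) representation.
This locks tr(u) to 2*cos(pi*alpha/6), alpha in 1..5, and tr(v) to 2*cos(pi*beta/35), beta in 1..34, on each component of irreducible characters.
The two central values (-1)^alpha I and (-1)^beta I must be the same matrix, so alpha and beta share a parity.
count pairs: odd alpha (3 choices) x odd beta (17), plus even alpha (2) x even beta (17): 3*17 + 2*17 = 85.
That is 85 components of irreducible characters, and with the reducible (abelian) component the total is 86.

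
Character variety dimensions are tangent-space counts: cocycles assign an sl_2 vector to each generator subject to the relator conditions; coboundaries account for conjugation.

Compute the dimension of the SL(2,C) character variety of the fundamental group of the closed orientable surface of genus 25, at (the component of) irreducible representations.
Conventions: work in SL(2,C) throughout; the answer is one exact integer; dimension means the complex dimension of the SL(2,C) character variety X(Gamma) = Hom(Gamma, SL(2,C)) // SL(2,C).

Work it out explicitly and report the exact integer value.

pi_1 of the closed genus-25 surface has 50 generators bound by the single product-of-commutators relator.
Unconstrained cocycle data is one sl_2 vector per generator (150 dimensions), cut by the relator condition d_2(z) = 0.
At an irreducible rho, H^2 = coker(d_2) vanishes (Poincare duality: H^2 is dual to H^0 = invariants = 0), so d_2 is surjective onto sl_2 and dim Z^1 = 150 - 3 = 147.
Coboundaries contribute dim B^1 = 3 (injective at irreducible rho).
dim H^1 = 147 - 3 = 144 = dim X.

144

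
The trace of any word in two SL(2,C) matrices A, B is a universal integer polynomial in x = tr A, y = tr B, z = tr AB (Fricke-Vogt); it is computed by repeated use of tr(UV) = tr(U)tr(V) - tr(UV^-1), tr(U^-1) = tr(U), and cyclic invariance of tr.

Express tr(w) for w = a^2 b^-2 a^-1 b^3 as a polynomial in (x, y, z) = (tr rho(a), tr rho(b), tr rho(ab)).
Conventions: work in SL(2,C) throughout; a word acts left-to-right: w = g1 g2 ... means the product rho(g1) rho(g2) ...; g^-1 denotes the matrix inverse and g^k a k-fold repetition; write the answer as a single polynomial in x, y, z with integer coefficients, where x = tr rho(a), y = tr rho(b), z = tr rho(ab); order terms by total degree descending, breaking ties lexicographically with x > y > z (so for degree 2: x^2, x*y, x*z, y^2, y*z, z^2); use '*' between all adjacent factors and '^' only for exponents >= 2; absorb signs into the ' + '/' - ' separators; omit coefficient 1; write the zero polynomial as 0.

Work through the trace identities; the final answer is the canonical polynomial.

-x^2*y^4*z + x^3*y^3 + x*y^5 + x*y^3*z^2 + x^2*y^2*z - x^3*y - 5*x*y^3 - x*y*z^2 + 4*x*y + z

trace(b^2 a) = trace(b)*trace(a b) - trace(a)  (reduce the b square) = y*z - x
trace(b^2) = trace(b)*trace(b) - trace(1)  (reduce the b square) = y^2 - 2
use: trace(b^2 a^2) = trace(a)*trace(b^2 a) - trace(b^2)  (reduce the a square) = x*y*z - x^2 - y^2 + 2
trace(a^2 b) = trace(a)*trace(b a) - trace(b)  (reduce the a square) = x*z - y
trace(a b^3 a) = trace(b)*trace(a^2 b^2) - trace(a^2 b)  (reduce the b square) = x*y^2*z - x^2*y - y^3 - x*z + 3*y
trace(a b^3) = trace(b)*trace(a b^2) - trace(a b)  (reduce the b square) = y^2*z - x*y - z
trace(a b^3 a^2) = trace(a)*trace(a b^3 a) - trace(a b^3)  (reduce the a square) = x^2*y^2*z - x^3*y - x*y^3 - x^2*z - y^2*z + 4*x*y + z
use: trace(b a b a) = trace(b a)*trace(b a) - trace(1)  (split on b) = z^2 - 2
use: trace(a^2 b a b) = trace(a)*trace(b a b a) - trace(b a b)  (reduce the a square) = x*z^2 - y*z - x
use: trace(a^2 b a) = trace(a)*trace(a b a) - trace(a b)  (reduce the a square) = x^2*z - x*y - z
apply: trace(b a^2 b a b) = trace(b)*trace(a^2 b a b) - trace(a^2 b a)  (reduce the b square) = x*y*z^2 - x^2*z - y^2*z + z
trace(a b^3 a^2 b) = trace(b)*trace(b a^2 b a b) - trace(b a^2 b a)  (reduce the b square) = x*y^2*z^2 - x^2*y*z - y^3*z - x*z^2 + 2*y*z + x
trace(b^3 a^2 b^-1 a) = trace(a b^3 a^2)*trace(b) - trace(a b^3 a^2 b)  (eliminate b^-1) = x^2*y^3*z - x^3*y^2 - x*y^4 - x*y^2*z^2 + 4*x*y^2 + x*z^2 - y*z - x
trace(b^-1 a^-1 b^3 a^2) = trace(b^3 a^2 b^-1)*trace(a) - trace(b^3 a^2 b^-1 a)  (eliminate a^-1) = -x^2*y^3*z + x^3*y^2 + x*y^4 + x*y^2*z^2 + x^2*y*z - x^3 - 5*x*y^2 - x*z^2 + y*z + 3*x
trace(a^2 b^-2 a^-1 b^3) = trace(b^-1 a^-1 b^3 a^2)*trace(b) - trace(b^-1 a^-1 b^3 a^2 b)  (eliminate b^-1) = -x^2*y^4*z + x^3*y^3 + x*y^5 + x*y^3*z^2 + x^2*y^2*z - x^3*y - 5*x*y^3 - x*y*z^2 + 4*x*y + z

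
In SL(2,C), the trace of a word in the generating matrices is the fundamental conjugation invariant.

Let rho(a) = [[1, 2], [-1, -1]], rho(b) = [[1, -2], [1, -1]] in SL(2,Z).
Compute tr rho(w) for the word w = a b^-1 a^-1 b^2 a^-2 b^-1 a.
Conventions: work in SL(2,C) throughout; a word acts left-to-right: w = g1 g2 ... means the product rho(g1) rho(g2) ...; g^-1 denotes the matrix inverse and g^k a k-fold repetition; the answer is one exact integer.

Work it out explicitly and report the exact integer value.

0

rho(a) = [[1, 2], [-1, -1]]
... * rho(b^-1) = [[-1, 2], [-1, 1]]  ->  [[-3, 4], [2, -3]]
... * rho(a^-1) = [[-1, -2], [1, 1]]  ->  [[7, 10], [-5, -7]]
... * rho(b) = [[1, -2], [1, -1]]  ->  [[17, -24], [-12, 17]]
... * rho(b) = [[1, -2], [1, -1]]  ->  [[-7, -10], [5, 7]]
... * rho(a^-1) = [[-1, -2], [1, 1]]  ->  [[-3, 4], [2, -3]]
... * rho(a^-1) = [[-1, -2], [1, 1]]  ->  [[7, 10], [-5, -7]]
... * rho(b^-1) = [[-1, 2], [-1, 1]]  ->  [[-17, 24], [12, -17]]
... * rho(a) = [[1, 2], [-1, -1]]  ->  [[-41, -58], [29, 41]]
tr = -41 + 41 = 0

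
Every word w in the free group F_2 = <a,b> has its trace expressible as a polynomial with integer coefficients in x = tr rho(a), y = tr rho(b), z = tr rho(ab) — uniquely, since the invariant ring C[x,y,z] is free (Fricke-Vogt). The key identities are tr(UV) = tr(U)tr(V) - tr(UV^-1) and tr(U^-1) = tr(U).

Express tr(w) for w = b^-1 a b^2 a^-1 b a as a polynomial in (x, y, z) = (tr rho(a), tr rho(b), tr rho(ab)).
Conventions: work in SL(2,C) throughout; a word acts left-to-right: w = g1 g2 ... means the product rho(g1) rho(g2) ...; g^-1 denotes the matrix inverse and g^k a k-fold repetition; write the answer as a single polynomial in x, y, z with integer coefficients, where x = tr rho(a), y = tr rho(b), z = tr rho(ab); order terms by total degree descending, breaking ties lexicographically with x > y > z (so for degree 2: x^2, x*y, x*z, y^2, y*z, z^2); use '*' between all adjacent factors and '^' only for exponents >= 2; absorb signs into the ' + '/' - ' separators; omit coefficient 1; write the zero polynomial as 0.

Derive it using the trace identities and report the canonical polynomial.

x^2*y^3*z - x^3*y^2 - x*y^4 - 2*x*y^2*z^2 + x^2*y*z + y^3*z + y*z^3 + 4*x*y^2 - 3*y*z - x

tr(b^2 a) = tr(b)*tr(a b) - tr(a) = y*z - x
so tr(b^2) = tr(b)*tr(b) - tr(1) = y^2 - 2
reduce: tr(a^2 b^2) = tr(a)*tr(b^2 a) - tr(b^2) = x*y*z - x^2 - y^2 + 2
tr(a^2 b) = tr(a)*tr(b a) - tr(b) = x*z - y
tr(a b^3 a) = tr(b)*tr(a^2 b^2) - tr(a^2 b) = x*y^2*z - x^2*y - y^3 - x*z + 3*y
tr(a b a b) = tr(a b)*tr(a b) - tr(1)   [split at repeated a] = z^2 - 2
reduce: tr(b a b a b) = tr(b)*tr(a b a b) - tr(a b a) = y*z^2 - x*z - y
reduce: tr(a b^3 a b) = tr(b)*tr(b a b a b) - tr(b a b a) = y^2*z^2 - x*y*z - y^2 - z^2 + 2
reduce: tr(b a b^-1 a b^2) = tr(a b^3 a)*tr(b) - tr(a b^3 a b) = x*y^3*z - x^2*y^2 - y^4 - y^2*z^2 + 4*y^2 + z^2 - 2
so tr(b^2 a b) = tr(b)*tr(b a b) - tr(b a) = y^2*z - x*y - z
so tr(a b^2 a b a) = tr(a)*tr(b^2 a b a) - tr(b^2 a b) = x*y*z^2 - x^2*z - y^2*z + z
tr(a b a b a b) = tr(b a)*tr(b a b a) - tr(b^-1 a^-1)   [split at repeated b] = z^3 - 3*z
so tr(a b a b a) = tr(a)*tr(b a b a) - tr(b a b) = x*z^2 - y*z - x
tr(a b^2 a b a b) = tr(b)*tr(a b a b a b) - tr(a b a b a) = y*z^3 - x*z^2 - 2*y*z + x
reduce: tr(b a b^-1 a b^2 a) = tr(a b^2 a b a)*tr(b) - tr(a b^2 a b a b) = x*y^2*z^2 - x^2*y*z - y^3*z - y*z^3 + x*z^2 + 3*y*z - x
tr(b^-1 a b^2 a^-1 b a) = tr(b a b^-1 a b^2)*tr(a) - tr(b a b^-1 a b^2 a) = x^2*y^3*z - x^3*y^2 - x*y^4 - 2*x*y^2*z^2 + x^2*y*z + y^3*z + y*z^3 + 4*x*y^2 - 3*y*z - x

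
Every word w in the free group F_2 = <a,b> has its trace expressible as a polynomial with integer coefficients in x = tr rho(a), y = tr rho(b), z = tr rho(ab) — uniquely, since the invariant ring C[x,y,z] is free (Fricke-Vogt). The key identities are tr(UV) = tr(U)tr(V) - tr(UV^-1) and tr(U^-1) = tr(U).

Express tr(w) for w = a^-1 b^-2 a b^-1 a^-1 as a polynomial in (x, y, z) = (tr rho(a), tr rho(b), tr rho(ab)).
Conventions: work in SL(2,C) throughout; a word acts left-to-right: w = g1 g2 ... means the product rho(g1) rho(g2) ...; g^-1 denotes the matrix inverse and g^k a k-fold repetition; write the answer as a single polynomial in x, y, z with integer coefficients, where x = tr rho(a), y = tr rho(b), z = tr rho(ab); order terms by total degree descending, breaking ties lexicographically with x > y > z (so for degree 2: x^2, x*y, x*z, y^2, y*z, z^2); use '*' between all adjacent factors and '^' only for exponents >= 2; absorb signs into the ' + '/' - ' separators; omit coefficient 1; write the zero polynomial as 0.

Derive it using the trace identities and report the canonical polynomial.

trace(b^-1) = trace(b) = y
trace(b^-2) = trace(b^-1) trace(b) - trace(1)   [inverse elimination on b] = y^2 - 2
trace(a b a) = trace(a) trace(b a) - trace(b)   [square of a] = x*z - y
trace(a b a b) = trace(a b) trace(a b) - trace(1)   [split at a repeated a] = z^2 - 2
trace(b^-1 a b a) = trace(a b a) trace(b) - trace(a b a b)   [inverse elimination on b] = x*y*z - y^2 - z^2 + 2
trace(a b a^-1 b^-1) = trace(b^-1 a b) trace(a) - trace(b^-1 a b a)   [inverse elimination on a] = -x*y*z + x^2 + y^2 + z^2 - 2
trace(a^-1 b^-2 a b) = trace(a b a^-1 b^-1) trace(b) - trace(a b a^-1)   [inverse elimination on b] = -x*y^2*z + x^2*y + y^3 + y*z^2 - 3*y
trace(a^-1 b^-2 a b^-1) = trace(a^-1 b^-2 a) trace(b) - trace(a^-1 b^-2 a b)   [inverse elimination on b] = x*y^2*z - x^2*y - y*z^2 + y
trace(b^-1 a) = trace(a) trace(b) - trace(a b)   [inverse elimination on b] = x*y - z
trace(b^-2 a) = trace(b^-1 a) trace(b) - trace(b^-1 a b)   [inverse elimination on b] = x*y^2 - y*z - x
trace(b^-2 a b^-1) = trace(b^-2 a) trace(b) - trace(b^-2 a b)   [inverse elimination on b] = x*y^3 - y^2*z - 2*x*y + z
trace(a^-1 b^-2 a b^-1 a^-1) = trace(a^-1 b^-2 a b^-1) trace(a) - trace(a^-1 b^-2 a b^-1 a)   [inverse elimination on a] = x^2*y^2*z - x^3*y - x*y^3 - x*y*z^2 + y^2*z + 3*x*y - z

x^2*y^2*z - x^3*y - x*y^3 - x*y*z^2 + y^2*z + 3*x*y - z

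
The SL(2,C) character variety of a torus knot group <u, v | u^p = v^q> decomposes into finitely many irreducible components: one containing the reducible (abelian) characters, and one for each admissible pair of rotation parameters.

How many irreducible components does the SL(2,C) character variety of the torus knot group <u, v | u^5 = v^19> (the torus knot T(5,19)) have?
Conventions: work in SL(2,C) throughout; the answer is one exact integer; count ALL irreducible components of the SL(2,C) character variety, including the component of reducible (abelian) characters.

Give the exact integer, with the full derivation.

37

In the torus knot group T(5,19), u^5 = v^19 is central, so an irreducible representation sends it to +I or -I (Schur).
On an irreducible component, tr(u) is locked at 2*cos(pi*alpha/5) for some alpha in 1..4, and tr(v) at 2*cos(pi*beta/19) for some beta in 1..18.
Consistency of u^5 = (-1)^alpha I with v^19 = (-1)^beta I forces alpha = beta (mod 2).
count pairs: odd alpha (2 choices) x odd beta (9), plus even alpha (2) x even beta (9): 2*9 + 2*9 = 36.
components with irreducible characters: 36; plus the single component of reducible (abelian) characters: total 37.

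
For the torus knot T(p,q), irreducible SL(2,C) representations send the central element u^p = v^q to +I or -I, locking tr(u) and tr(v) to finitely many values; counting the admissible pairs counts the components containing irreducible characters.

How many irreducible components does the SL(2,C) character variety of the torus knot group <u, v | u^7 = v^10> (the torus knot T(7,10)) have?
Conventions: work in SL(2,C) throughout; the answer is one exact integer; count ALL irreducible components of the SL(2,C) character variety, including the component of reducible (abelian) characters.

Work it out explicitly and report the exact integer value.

28

In the torus knot group T(7,10), u^7 = v^10 is central, so an irreducible representation sends it to +I or -I (Schur).
On an irreducible component, tr(u) is locked at 2*cos(pi*alpha/7) for some alpha in 1..6, and tr(v) at 2*cos(pi*beta/10) for some beta in 1..9.
The two central values (-1)^alpha I and (-1)^beta I must be the same matrix, so alpha and beta share a parity.
count pairs: odd alpha (3 choices) x odd beta (5), plus even alpha (3) x even beta (4): 3*5 + 3*4 = 27.
components with irreducible characters: 27; plus the single component of reducible (abelian) characters: total 28.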